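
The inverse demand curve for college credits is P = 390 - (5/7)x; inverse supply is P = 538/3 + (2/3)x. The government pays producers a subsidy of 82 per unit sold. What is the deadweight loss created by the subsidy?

Pre-subsidy: 390 - (5/7)x = 538/3 + (2/3)x gives x* = 4424/29 and P* = 8150/29.
With the subsidy, sellers receive Ps = Pb + 82 for each unit, where Pb is the price buyers pay.
On the curves, Pb = 390 - (5/7)x and Ps = 538/3 + (2/3)x; the wedge Ps − Pb = 82 gives 538/3 + (2/3)x − (390 - (5/7)x) = 82, so x' = 6146/29.
Then Pb = 390 − (5/7)·(6146/29) = 6920/29 and Ps = 538/3 + (2/3)·(6146/29) = 9298/29.
The subsidy expands output by 6146/29 − 4424/29 = 1722/29 past the efficient level; on those units the gap between marginal cost and willingness to pay runs from 0 up to 82.
DWL = ½ × 82 × 1722/29 = 70602/29.

Deadweight loss = 70602/29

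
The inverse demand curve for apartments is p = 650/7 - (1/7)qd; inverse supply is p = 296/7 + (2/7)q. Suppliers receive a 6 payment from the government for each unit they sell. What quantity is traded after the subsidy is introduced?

q' = 132

Pre-subsidy: 650/7 - (1/7)q = 296/7 + (2/7)q gives q* = 118 and p* = 76.
With the subsidy, sellers receive ps = pb + 6 for each unit, where pb is the price buyers pay.
On the curves, pb = 650/7 - (1/7)q and ps = 296/7 + (2/7)q; the wedge ps − pb = 6 gives 296/7 + (2/7)q − (650/7 - (1/7)q) = 6, so q' = 132.
Then pb = 650/7 − (1/7)·132 = 74 and ps = 296/7 + (2/7)·132 = 80.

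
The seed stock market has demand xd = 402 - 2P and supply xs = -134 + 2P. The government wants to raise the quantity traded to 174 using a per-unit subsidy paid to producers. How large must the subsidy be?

At x = 174, invert demand for the buyer price: Pb = (402 − 174)/2 = 114; invert supply for the seller price: Ps = (174 − (-134))/2 = 154.
The subsidy must fill the gap: s = Ps − Pb = 154 − 114 = 40.

Required subsidy s = 40 per unit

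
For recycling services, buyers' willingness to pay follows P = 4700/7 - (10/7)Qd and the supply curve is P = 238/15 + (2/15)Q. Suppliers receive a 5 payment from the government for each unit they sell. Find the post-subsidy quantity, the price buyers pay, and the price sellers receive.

Q' = 69359/164; buyers pay 5515/82; sellers receive 5925/82

Pre-subsidy: 4700/7 - (10/7)Q = 238/15 + (2/15)Q gives Q* = 34417/82 and P* = 2945/41.
With the subsidy, sellers receive Ps = Pb + 5 for each unit, where Pb is the price buyers pay.
On the curves, Pb = 4700/7 - (10/7)Q and Ps = 238/15 + (2/15)Q; the wedge Ps − Pb = 5 gives 238/15 + (2/15)Q − (4700/7 - (10/7)Q) = 5, so Q' = 69359/164.
Then Pb = 4700/7 − (10/7)·(69359/164) = 5515/82 and Ps = 238/15 + (2/15)·(69359/164) = 5925/82.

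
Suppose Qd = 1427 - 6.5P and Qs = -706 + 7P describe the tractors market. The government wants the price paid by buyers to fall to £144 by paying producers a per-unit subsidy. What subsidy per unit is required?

Required subsidy s = £27 per unit

At a buyer price of 144, quantity demanded is 1427 − 6.5·144 = 491.
Sellers supply 491 only when they receive Ps with -706 + 7·Ps = 491, i.e. Ps = 171.
s = Ps − Pb = 171 − 144 = 27.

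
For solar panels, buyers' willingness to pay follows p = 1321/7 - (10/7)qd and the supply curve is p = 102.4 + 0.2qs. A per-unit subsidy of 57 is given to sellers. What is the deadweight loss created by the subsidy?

Pre-subsidy: 1321/7 - (10/7)q = 102.4 + 0.2q gives q* = 53 and p* = 113.
With the subsidy, sellers receive ps = pb + 57 for each unit, where pb is the price buyers pay.
On the curves, pb = 1321/7 - (10/7)q and ps = 102.4 + 0.2q; the wedge ps − pb = 57 gives 102.4 + 0.2q − (1321/7 - (10/7)q) = 57, so q' = 88.
Then pb = 1321/7 − (10/7)·88 = 63 and ps = 102.4 + 0.2·88 = 120.
The subsidy expands output by 88 − 53 = 35 past the efficient level; on those units the gap between marginal cost and willingness to pay runs from 0 up to 57.
DWL = ½ × 57 × 35 = 997.5.

Deadweight loss = 997.5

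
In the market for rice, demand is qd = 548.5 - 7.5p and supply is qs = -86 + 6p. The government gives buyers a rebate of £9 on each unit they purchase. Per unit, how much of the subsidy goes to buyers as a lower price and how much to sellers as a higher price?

Buyers gain £4 per unit; sellers gain £5 per unit

Pre-subsidy: 548.5 - 7.5p = -86 + 6p gives p* = 47, q* = 196.
With the rebate, buyers effectively pay pb = ps − 9, where ps is the price sellers receive.
Demand in terms of ps becomes qd = 548.5 − 7.5(ps − 9) = 616 - 7.5ps. Setting this equal to supply: 616 - 7.5ps = -86 + 6ps, so ps = 52.
Buyers pay pb = 52 − 9 = 43; q' = -86 + 6·52 = 226.
Buyers' price falls by p* − pb = 47 − 43 = 4; sellers' price rises by ps − p* = 52 − 47 = 5.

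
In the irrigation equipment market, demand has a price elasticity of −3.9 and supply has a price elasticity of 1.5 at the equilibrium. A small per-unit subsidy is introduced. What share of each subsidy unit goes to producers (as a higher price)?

For a small subsidy around the equilibrium, the benefit split depends on the relative slopes, which at a point are proportional to the elasticities.
Buyer share = εs/(εs + |εd|) = 1.5/(1.5 + 3.9) = 5/18; seller share = |εd|/(εs + |εd|) = 13/18.
So producers capture 13/18 of the subsidy.

Producer share = 13/18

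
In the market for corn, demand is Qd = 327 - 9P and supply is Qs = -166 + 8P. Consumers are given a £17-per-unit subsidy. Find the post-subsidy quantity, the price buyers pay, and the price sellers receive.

Q' = 138; buyers pay £21; sellers receive £38

Pre-subsidy: 327 - 9P = -166 + 8P gives P* = 29, Q* = 66.
With the rebate, buyers effectively pay Pb = Ps − 17, where Ps is the price sellers receive.
Demand in terms of Ps becomes Qd = 327 − 9(Ps − 17) = 480 - 9Ps. Setting this equal to supply: 480 - 9Ps = -166 + 8Ps, so Ps = 38.
Buyers pay Pb = 38 − 17 = 21; Q' = -166 + 8·38 = 138.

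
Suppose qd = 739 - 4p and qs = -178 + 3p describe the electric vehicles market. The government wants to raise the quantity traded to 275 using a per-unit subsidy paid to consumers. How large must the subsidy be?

At q = 275, invert demand for the buyer price: pb = (739 − 275)/4 = 116; invert supply for the seller price: ps = (275 − (-178))/3 = 151.
The subsidy must fill the gap: s = ps − pb = 151 − 116 = 35.

Required subsidy s = 35 per unit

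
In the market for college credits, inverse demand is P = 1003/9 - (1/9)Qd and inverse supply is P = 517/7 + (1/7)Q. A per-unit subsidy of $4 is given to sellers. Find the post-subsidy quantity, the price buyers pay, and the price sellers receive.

Pre-subsidy: 1003/9 - (1/9)Q = 517/7 + (1/7)Q gives Q* = 148 and P* = 95.
With the subsidy, sellers receive Ps = Pb + 4 for each unit, where Pb is the price buyers pay.
On the curves, Pb = 1003/9 - (1/9)Q and Ps = 517/7 + (1/7)Q; the wedge Ps − Pb = 4 gives 517/7 + (1/7)Q − (1003/9 - (1/9)Q) = 4, so Q' = 163.75.
Then Pb = 1003/9 − (1/9)·163.75 = 93.25 and Ps = 517/7 + (1/7)·163.75 = 97.25.

Q' = 163.75; buyers pay $93.25; sellers receive $97.25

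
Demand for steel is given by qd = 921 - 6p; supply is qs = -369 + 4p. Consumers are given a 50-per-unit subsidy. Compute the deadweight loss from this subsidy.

Deadweight loss = 3000

Pre-subsidy: 921 - 6p = -369 + 4p gives p* = 129, q* = 147.
With the rebate, buyers effectively pay pb = ps − 50, where ps is the price sellers receive.
Demand in terms of ps becomes qd = 921 − 6(ps − 50) = 1221 - 6ps. Setting this equal to supply: 1221 - 6ps = -369 + 4ps, so ps = 159.
Buyers pay pb = 159 − 50 = 109; q' = -369 + 4·159 = 267.
The subsidy expands output by 267 − 147 = 120 past the efficient level; on those units the gap between marginal cost and willingness to pay runs from 0 up to 50.
DWL = ½ × 50 × 120 = 3000.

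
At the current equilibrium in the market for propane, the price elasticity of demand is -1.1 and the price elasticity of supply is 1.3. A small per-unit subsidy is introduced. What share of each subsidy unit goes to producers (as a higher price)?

For a small subsidy around the equilibrium, the benefit split depends on the relative slopes, which at a point are proportional to the elasticities.
Buyer share = εs/(εs + |εd|) = 1.3/(1.3 + 1.1) = 13/24; seller share = |εd|/(εs + |εd|) = 11/24.
So producers capture 11/24 of the subsidy.

Producer share = 11/24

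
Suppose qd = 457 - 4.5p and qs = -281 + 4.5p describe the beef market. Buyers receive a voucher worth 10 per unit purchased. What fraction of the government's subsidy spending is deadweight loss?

DWL / government spending = 45/442

Pre-subsidy: 457 - 4.5p = -281 + 4.5p gives p* = 82, q* = 88.
With the rebate, buyers effectively pay pb = ps − 10, where ps is the price sellers receive.
Demand in terms of ps becomes qd = 457 − 4.5(ps − 10) = 502 - 4.5ps. Setting this equal to supply: 502 - 4.5ps = -281 + 4.5ps, so ps = 87.
Buyers pay pb = 87 − 10 = 77; q' = -281 + 4.5·87 = 110.5.
ΔCS = ½(88 + 110.5)(82 − 77) = 496.25; ΔPS = ½(88 + 110.5)(87 − 82) = 496.25.
Government spending = 10 × 110.5 = 1105.
DWL = ½ × 10 × (110.5 − 88) = 112.5; fraction = 112.5 / 1105 = 45/442.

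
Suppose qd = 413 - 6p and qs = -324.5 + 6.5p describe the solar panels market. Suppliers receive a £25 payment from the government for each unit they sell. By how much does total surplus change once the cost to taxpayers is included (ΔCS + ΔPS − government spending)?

Pre-subsidy: 413 - 6p = -324.5 + 6.5p gives p* = 59, q* = 59.
With the subsidy, sellers receive ps = pb + 25 for each unit, where pb is the price buyers pay.
Supply in terms of pb becomes qs = -324.5 + 6.5(pb + 25) = -162 + 6.5pb. Setting this equal to demand: 413 - 6pb = -162 + 6.5pb, so pb = 46.
Sellers receive ps = 46 + 25 = 71; q' = 413 − 6·46 = 137.
ΔCS = ½(59 + 137)(59 − 46) = 1274; ΔPS = ½(59 + 137)(71 − 59) = 1176.
Government spending = 25 × 137 = 3425.
Net change = 1274 + 1176 − 3425 = -975. The loss equals the DWL triangle ½·25·78.

Net change in total surplus = -£975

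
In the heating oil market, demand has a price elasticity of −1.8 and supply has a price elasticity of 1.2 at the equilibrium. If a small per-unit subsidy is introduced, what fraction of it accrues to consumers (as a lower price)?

Consumer share = 0.4

For a small subsidy around the equilibrium, the benefit split depends on the relative slopes, which at a point are proportional to the elasticities.
Buyer share = εs/(εs + |εd|) = 1.2/(1.2 + 1.8) = 0.4; seller share = |εd|/(εs + |εd|) = 0.6.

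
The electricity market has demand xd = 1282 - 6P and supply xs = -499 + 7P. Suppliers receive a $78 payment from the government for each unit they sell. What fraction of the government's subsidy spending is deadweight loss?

Pre-subsidy: 1282 - 6P = -499 + 7P gives P* = 137, x* = 460.
With the subsidy, sellers receive Ps = Pb + 78 for each unit, where Pb is the price buyers pay.
Supply in terms of Pb becomes xs = -499 + 7(Pb + 78) = 47 + 7Pb. Setting this equal to demand: 1282 - 6Pb = 47 + 7Pb, so Pb = 95.
Sellers receive Ps = 95 + 78 = 173; x' = 1282 − 6·95 = 712.
ΔCS = ½(460 + 712)(137 − 95) = 24612; ΔPS = ½(460 + 712)(173 − 137) = 21096.
Government spending = 78 × 712 = 55536.
DWL = ½ × 78 × (712 − 460) = 9828; fraction = 9828 / 55536 = 63/356.

DWL / government spending = 63/356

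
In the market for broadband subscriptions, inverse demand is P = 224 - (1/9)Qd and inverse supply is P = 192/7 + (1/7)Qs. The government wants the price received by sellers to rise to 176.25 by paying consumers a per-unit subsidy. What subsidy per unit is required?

Required subsidy s = 68 per unit

At a seller price of 176.25, quantity supplied is -192 + 7·176.25 = 1041.75.
Buyers absorb 1041.75 only when they pay Pb = 224 − (1/9)·1041.75 = 108.25.
s = Ps − Pb = 176.25 − 108.25 = 68.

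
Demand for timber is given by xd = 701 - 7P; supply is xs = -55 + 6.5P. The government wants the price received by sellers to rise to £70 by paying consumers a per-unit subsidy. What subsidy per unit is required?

Required subsidy s = £27 per unit

At a seller price of 70, quantity supplied is -55 + 6.5·70 = 400.
Buyers absorb 400 only when they pay Pb with 701 − 7·Pb = 400, i.e. Pb = 43.
s = Ps − Pb = 70 − 43 = 27.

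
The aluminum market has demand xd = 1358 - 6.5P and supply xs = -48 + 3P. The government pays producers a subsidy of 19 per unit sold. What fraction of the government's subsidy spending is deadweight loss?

Pre-subsidy: 1358 - 6.5P = -48 + 3P gives P* = 148, x* = 396.
With the subsidy, sellers receive Ps = Pb + 19 for each unit, where Pb is the price buyers pay.
Supply in terms of Pb becomes xs = -48 + 3(Pb + 19) = 9 + 3Pb. Setting this equal to demand: 1358 - 6.5Pb = 9 + 3Pb, so Pb = 142.
Sellers receive Ps = 142 + 19 = 161; x' = 1358 − 6.5·142 = 435.
ΔCS = ½(396 + 435)(148 − 142) = 2493; ΔPS = ½(396 + 435)(161 − 148) = 5401.5.
Government spending = 19 × 435 = 8265.
DWL = ½ × 19 × (435 − 396) = 370.5; fraction = 370.5 / 8265 = 13/290.

DWL / government spending = 13/290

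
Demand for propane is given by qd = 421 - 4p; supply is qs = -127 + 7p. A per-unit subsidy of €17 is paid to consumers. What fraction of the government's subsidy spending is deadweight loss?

Pre-subsidy: 421 - 4p = -127 + 7p gives p* = 548/11, q* = 2439/11.
With the rebate, buyers effectively pay pb = ps − 17, where ps is the price sellers receive.
Demand in terms of ps becomes qd = 421 − 4(ps − 17) = 489 - 4ps. Setting this equal to supply: 489 - 4ps = -127 + 7ps, so ps = 56.
Buyers pay pb = 56 − 17 = 39; q' = -127 + 7·56 = 265.
ΔCS = ½(2439/11 + 265)(548/11 − 39) = 318563/121; ΔPS = ½(2439/11 + 265)(56 − 548/11) = 182036/121.
Government spending = 17 × 265 = 4505.
DWL = ½ × 17 × (265 − 2439/11) = 4046/11; fraction = (4046/11) / 4505 = 238/2915.

DWL / government spending = 238/2915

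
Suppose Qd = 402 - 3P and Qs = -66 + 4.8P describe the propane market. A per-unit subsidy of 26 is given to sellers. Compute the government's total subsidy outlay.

Pre-subsidy: 402 - 3P = -66 + 4.8P gives P* = 60, Q* = 222.
With the subsidy, sellers receive Ps = Pb + 26 for each unit, where Pb is the price buyers pay.
Supply in terms of Pb becomes Qs = -66 + 4.8(Pb + 26) = 58.8 + 4.8Pb. Setting this equal to demand: 402 - 3Pb = 58.8 + 4.8Pb, so Pb = 44.
Sellers receive Ps = 44 + 26 = 70; Q' = 402 − 3·44 = 270.
Government outlay = subsidy × quantity = 26 × 270 = 7020.

Government cost = 7020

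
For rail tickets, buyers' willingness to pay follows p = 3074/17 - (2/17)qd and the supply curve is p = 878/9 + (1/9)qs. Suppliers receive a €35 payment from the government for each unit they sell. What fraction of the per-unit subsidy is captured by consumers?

Consumer share = 18/35

Pre-subsidy: 3074/17 - (2/17)q = 878/9 + (1/9)q gives q* = 364 and p* = 138.
With the subsidy, sellers receive ps = pb + 35 for each unit, where pb is the price buyers pay.
On the curves, pb = 3074/17 - (2/17)q and ps = 878/9 + (1/9)q; the wedge ps − pb = 35 gives 878/9 + (1/9)q − (3074/17 - (2/17)q) = 35, so q' = 517.
Then pb = 3074/17 − (2/17)·517 = 120 and ps = 878/9 + (1/9)·517 = 155.
Buyers' price falls by p* − pb = 138 − 120 = 18; sellers' price rises by ps − p* = 155 − 138 = 17.
So consumers capture 18/35 = 18/35 of each unit of subsidy.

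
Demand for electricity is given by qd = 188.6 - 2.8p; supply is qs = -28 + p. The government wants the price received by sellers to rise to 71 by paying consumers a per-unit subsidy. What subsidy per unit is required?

Required subsidy s = 19 per unit

At a seller price of 71, quantity supplied is -28 + 1·71 = 43.
Buyers absorb 43 only when they pay pb with 188.6 − 2.8·pb = 43, i.e. pb = 52.
s = ps − pb = 71 − 52 = 19.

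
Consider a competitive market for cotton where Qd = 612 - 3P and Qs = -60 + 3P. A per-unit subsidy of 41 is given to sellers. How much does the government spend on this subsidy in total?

Government cost = 13837.5

Pre-subsidy: 612 - 3P = -60 + 3P gives P* = 112, Q* = 276.
With the subsidy, sellers receive Ps = Pb + 41 for each unit, where Pb is the price buyers pay.
Supply in terms of Pb becomes Qs = -60 + 3(Pb + 41) = 63 + 3Pb. Setting this equal to demand: 612 - 3Pb = 63 + 3Pb, so Pb = 91.5.
Sellers receive Ps = 91.5 + 41 = 132.5; Q' = 612 − 3·91.5 = 337.5.
Government outlay = subsidy × quantity = 41 × 337.5 = 13837.5.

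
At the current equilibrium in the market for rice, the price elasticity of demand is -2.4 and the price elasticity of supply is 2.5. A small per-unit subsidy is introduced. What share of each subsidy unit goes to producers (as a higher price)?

Producer share = 24/49

For a small subsidy around the equilibrium, the benefit split depends on the relative slopes, which at a point are proportional to the elasticities.
Buyer share = εs/(εs + |εd|) = 2.5/(2.5 + 2.4) = 25/49; seller share = |εd|/(εs + |εd|) = 24/49.
So producers capture 24/49 of the subsidy.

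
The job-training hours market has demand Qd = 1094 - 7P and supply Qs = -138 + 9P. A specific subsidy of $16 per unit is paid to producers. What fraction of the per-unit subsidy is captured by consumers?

Pre-subsidy: 1094 - 7P = -138 + 9P gives P* = 77, Q* = 555.
With the subsidy, sellers receive Ps = Pb + 16 for each unit, where Pb is the price buyers pay.
Supply in terms of Pb becomes Qs = -138 + 9(Pb + 16) = 6 + 9Pb. Setting this equal to demand: 1094 - 7Pb = 6 + 9Pb, so Pb = 68.
Sellers receive Ps = 68 + 16 = 84; Q' = 1094 − 7·68 = 618.
Buyers' price falls by P* − Pb = 77 − 68 = 9; sellers' price rises by Ps − P* = 84 − 77 = 7.
So consumers capture 9/16 = 0.5625 of each unit of subsidy.

Consumer share = 0.5625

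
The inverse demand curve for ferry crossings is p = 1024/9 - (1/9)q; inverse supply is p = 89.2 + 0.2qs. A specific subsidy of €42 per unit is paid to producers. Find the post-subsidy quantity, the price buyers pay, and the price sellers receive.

Pre-subsidy: 1024/9 - (1/9)q = 89.2 + 0.2q gives q* = 79 and p* = 105.
With the subsidy, sellers receive ps = pb + 42 for each unit, where pb is the price buyers pay.
On the curves, pb = 1024/9 - (1/9)q and ps = 89.2 + 0.2q; the wedge ps − pb = 42 gives 89.2 + 0.2q − (1024/9 - (1/9)q) = 42, so q' = 214.
Then pb = 1024/9 − (1/9)·214 = 90 and ps = 89.2 + 0.2·214 = 132.

q' = 214; buyers pay €90; sellers receive €132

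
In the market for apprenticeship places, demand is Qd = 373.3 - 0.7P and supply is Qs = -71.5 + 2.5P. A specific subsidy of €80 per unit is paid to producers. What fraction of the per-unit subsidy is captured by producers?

Pre-subsidy: 373.3 - 0.7P = -71.5 + 2.5P gives P* = 139, Q* = 276.
With the subsidy, sellers receive Ps = Pb + 80 for each unit, where Pb is the price buyers pay.
Supply in terms of Pb becomes Qs = -71.5 + 2.5(Pb + 80) = 128.5 + 2.5Pb. Setting this equal to demand: 373.3 - 0.7Pb = 128.5 + 2.5Pb, so Pb = 76.5.
Sellers receive Ps = 76.5 + 80 = 156.5; Q' = 373.3 − 0.7·76.5 = 319.75.
Buyers' price falls by P* − Pb = 139 − 76.5 = 62.5; sellers' price rises by Ps − P* = 156.5 − 139 = 17.5.
So producers capture 17.5/80 = 0.21875 of each unit of subsidy.

Producer share = 0.21875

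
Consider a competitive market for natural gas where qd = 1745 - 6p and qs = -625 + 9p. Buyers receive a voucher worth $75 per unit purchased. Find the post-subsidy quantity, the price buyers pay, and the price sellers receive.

q' = 1067; buyers pay $113; sellers receive $188

Pre-subsidy: 1745 - 6p = -625 + 9p gives p* = 158, q* = 797.
With the rebate, buyers effectively pay pb = ps − 75, where ps is the price sellers receive.
Demand in terms of ps becomes qd = 1745 − 6(ps − 75) = 2195 - 6ps. Setting this equal to supply: 2195 - 6ps = -625 + 9ps, so ps = 188.
Buyers pay pb = 188 − 75 = 113; q' = -625 + 9·188 = 1067.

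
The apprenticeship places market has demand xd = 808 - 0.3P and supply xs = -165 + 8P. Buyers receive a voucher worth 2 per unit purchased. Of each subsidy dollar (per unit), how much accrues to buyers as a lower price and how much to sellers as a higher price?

Pre-subsidy: 808 - 0.3P = -165 + 8P gives P* = 9730/83, x* = 64145/83.
With the rebate, buyers effectively pay Pb = Ps − 2, where Ps is the price sellers receive.
Demand in terms of Ps becomes xd = 808 − 0.3(Ps − 2) = 808.6 - 0.3Ps. Setting this equal to supply: 808.6 - 0.3Ps = -165 + 8Ps, so Ps = 9736/83.
Buyers pay Pb = 9736/83 − 2 = 9570/83; x' = -165 + 8·(9736/83) = 64193/83.
Buyers' price falls by P* − Pb = 9730/83 − 9570/83 = 160/83; sellers' price rises by Ps − P* = 9736/83 − 9730/83 = 6/83.

Buyers gain 160/83 per unit; sellers gain 6/83 per unit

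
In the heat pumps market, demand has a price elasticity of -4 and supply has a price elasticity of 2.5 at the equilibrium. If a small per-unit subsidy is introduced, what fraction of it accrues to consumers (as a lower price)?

Consumer share = 5/13

For a small subsidy around the equilibrium, the benefit split depends on the relative slopes, which at a point are proportional to the elasticities.
Buyer share = εs/(εs + |εd|) = 2.5/(2.5 + 4) = 5/13; seller share = |εd|/(εs + |εd|) = 8/13.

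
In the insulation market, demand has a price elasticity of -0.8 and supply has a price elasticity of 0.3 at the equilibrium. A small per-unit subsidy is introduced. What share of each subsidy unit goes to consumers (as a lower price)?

For a small subsidy around the equilibrium, the benefit split depends on the relative slopes, which at a point are proportional to the elasticities.
Buyer share = εs/(εs + |εd|) = 0.3/(0.3 + 0.8) = 3/11; seller share = |εd|/(εs + |εd|) = 8/11.

Consumer share = 3/11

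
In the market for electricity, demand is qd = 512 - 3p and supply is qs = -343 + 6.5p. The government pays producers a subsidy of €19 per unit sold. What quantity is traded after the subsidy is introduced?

Pre-subsidy: 512 - 3p = -343 + 6.5p gives p* = 90, q* = 242.
With the subsidy, sellers receive ps = pb + 19 for each unit, where pb is the price buyers pay.
Supply in terms of pb becomes qs = -343 + 6.5(pb + 19) = -219.5 + 6.5pb. Setting this equal to demand: 512 - 3pb = -219.5 + 6.5pb, so pb = 77.
Sellers receive ps = 77 + 19 = 96; q' = 512 − 3·77 = 281.

q' = 281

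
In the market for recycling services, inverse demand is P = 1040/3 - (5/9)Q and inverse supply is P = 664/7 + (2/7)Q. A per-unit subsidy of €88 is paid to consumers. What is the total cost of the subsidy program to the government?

Government cost = 1883904/53

Pre-subsidy: 1040/3 - (5/9)Q = 664/7 + (2/7)Q gives Q* = 15864/53 and P* = 9560/53.
With the rebate, buyers effectively pay Pb = Ps − 88, where Ps is the price sellers receive.
On the curves, Pb = 1040/3 - (5/9)Q and Ps = 664/7 + (2/7)Q; the wedge Ps − Pb = 88 gives 664/7 + (2/7)Q − (1040/3 - (5/9)Q) = 88, so Q' = 21408/53.
Then Pb = 1040/3 − (5/9)·(21408/53) = 6480/53 and Ps = 664/7 + (2/7)·(21408/53) = 11144/53.
Government outlay = subsidy × quantity = 88 × 21408/53 = 1883904/53.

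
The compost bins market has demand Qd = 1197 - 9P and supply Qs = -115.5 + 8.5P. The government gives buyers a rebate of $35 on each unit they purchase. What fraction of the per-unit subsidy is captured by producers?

Producer share = 18/35

Pre-subsidy: 1197 - 9P = -115.5 + 8.5P gives P* = 75, Q* = 522.
With the rebate, buyers effectively pay Pb = Ps − 35, where Ps is the price sellers receive.
Demand in terms of Ps becomes Qd = 1197 − 9(Ps − 35) = 1512 - 9Ps. Setting this equal to supply: 1512 - 9Ps = -115.5 + 8.5Ps, so Ps = 93.
Buyers pay Pb = 93 − 35 = 58; Q' = -115.5 + 8.5·93 = 675.
Buyers' price falls by P* − Pb = 75 − 58 = 17; sellers' price rises by Ps − P* = 93 − 75 = 18.
So producers capture 18/35 = 18/35 of each unit of subsidy.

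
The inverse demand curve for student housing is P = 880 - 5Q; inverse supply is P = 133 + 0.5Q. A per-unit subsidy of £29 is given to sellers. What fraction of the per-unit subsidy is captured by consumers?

Consumer share = 10/11

Pre-subsidy: 880 - 5Q = 133 + 0.5Q gives Q* = 1494/11 and P* = 2210/11.
With the subsidy, sellers receive Ps = Pb + 29 for each unit, where Pb is the price buyers pay.
On the curves, Pb = 880 - 5Q and Ps = 133 + 0.5Q; the wedge Ps − Pb = 29 gives 133 + 0.5Q − (880 - 5Q) = 29, so Q' = 1552/11.
Then Pb = 880 − 5·(1552/11) = 1920/11 and Ps = 133 + 0.5·(1552/11) = 2239/11.
Buyers' price falls by P* − Pb = 2210/11 − 1920/11 = 290/11; sellers' price rises by Ps − P* = 2239/11 − 2210/11 = 29/11.
So consumers capture (290/11)/29 = 10/11 of each unit of subsidy.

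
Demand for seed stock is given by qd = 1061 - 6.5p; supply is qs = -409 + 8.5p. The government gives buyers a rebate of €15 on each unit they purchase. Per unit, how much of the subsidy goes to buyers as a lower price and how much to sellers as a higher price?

Buyers gain €8.5 per unit; sellers gain €6.5 per unit

Pre-subsidy: 1061 - 6.5p = -409 + 8.5p gives p* = 98, q* = 424.
With the rebate, buyers effectively pay pb = ps − 15, where ps is the price sellers receive.
Demand in terms of ps becomes qd = 1061 − 6.5(ps − 15) = 1158.5 - 6.5ps. Setting this equal to supply: 1158.5 - 6.5ps = -409 + 8.5ps, so ps = 104.5.
Buyers pay pb = 104.5 − 15 = 89.5; q' = -409 + 8.5·104.5 = 479.25.
Buyers' price falls by p* − pb = 98 − 89.5 = 8.5; sellers' price rises by ps − p* = 104.5 − 98 = 6.5.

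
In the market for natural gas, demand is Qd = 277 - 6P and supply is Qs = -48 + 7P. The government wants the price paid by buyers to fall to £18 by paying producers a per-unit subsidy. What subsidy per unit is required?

At a buyer price of 18, quantity demanded is 277 − 6·18 = 169.
Sellers supply 169 only when they receive Ps with -48 + 7·Ps = 169, i.e. Ps = 31.
s = Ps − Pb = 31 − 18 = 13.

Required subsidy s = £13 per unit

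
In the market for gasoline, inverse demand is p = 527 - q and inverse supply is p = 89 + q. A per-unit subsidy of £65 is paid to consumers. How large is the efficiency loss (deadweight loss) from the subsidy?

Pre-subsidy: 527 - q = 89 + q gives q* = 219 and p* = 308.
With the rebate, buyers effectively pay pb = ps − 65, where ps is the price sellers receive.
On the curves, pb = 527 - q and ps = 89 + q; the wedge ps − pb = 65 gives 89 + q − (527 - q) = 65, so q' = 251.5.
Then pb = 527 − 1·251.5 = 275.5 and ps = 89 + 1·251.5 = 340.5.
The subsidy expands output by 251.5 − 219 = 32.5 past the efficient level; on those units the gap between marginal cost and willingness to pay runs from 0 up to 65.
DWL = ½ × 65 × 32.5 = 1056.25.

Deadweight loss = £1056.25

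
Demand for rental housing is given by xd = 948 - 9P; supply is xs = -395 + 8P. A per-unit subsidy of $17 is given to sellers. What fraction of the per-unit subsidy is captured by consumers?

Pre-subsidy: 948 - 9P = -395 + 8P gives P* = 79, x* = 237.
With the subsidy, sellers receive Ps = Pb + 17 for each unit, where Pb is the price buyers pay.
Supply in terms of Pb becomes xs = -395 + 8(Pb + 17) = -259 + 8Pb. Setting this equal to demand: 948 - 9Pb = -259 + 8Pb, so Pb = 71.
Sellers receive Ps = 71 + 17 = 88; x' = 948 − 9·71 = 309.
Buyers' price falls by P* − Pb = 79 − 71 = 8; sellers' price rises by Ps − P* = 88 − 79 = 9.
So consumers capture 8/17 = 8/17 of each unit of subsidy.

Consumer share = 8/17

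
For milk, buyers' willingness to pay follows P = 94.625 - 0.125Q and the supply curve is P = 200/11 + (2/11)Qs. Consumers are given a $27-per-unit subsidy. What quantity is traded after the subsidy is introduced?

Q' = 9103/27

Pre-subsidy: 94.625 - 0.125Q = 200/11 + (2/11)Q gives Q* = 6727/27 and P* = 1714/27.
With the rebate, buyers effectively pay Pb = Ps − 27, where Ps is the price sellers receive.
On the curves, Pb = 94.625 - 0.125Q and Ps = 200/11 + (2/11)Q; the wedge Ps − Pb = 27 gives 200/11 + (2/11)Q − (94.625 - 0.125Q) = 27, so Q' = 9103/27.
Then Pb = 94.625 − 0.125·(9103/27) = 1417/27 and Ps = 200/11 + (2/11)·(9103/27) = 2146/27.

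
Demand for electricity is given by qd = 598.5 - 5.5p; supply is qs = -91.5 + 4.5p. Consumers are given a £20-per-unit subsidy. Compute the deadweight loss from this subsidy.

Pre-subsidy: 598.5 - 5.5p = -91.5 + 4.5p gives p* = 69, q* = 219.
With the rebate, buyers effectively pay pb = ps − 20, where ps is the price sellers receive.
Demand in terms of ps becomes qd = 598.5 − 5.5(ps − 20) = 708.5 - 5.5ps. Setting this equal to supply: 708.5 - 5.5ps = -91.5 + 4.5ps, so ps = 80.
Buyers pay pb = 80 − 20 = 60; q' = -91.5 + 4.5·80 = 268.5.
The subsidy expands output by 268.5 − 219 = 49.5 past the efficient level; on those units the gap between marginal cost and willingness to pay runs from 0 up to 20.
DWL = ½ × 20 × 49.5 = 495.

Deadweight loss = £495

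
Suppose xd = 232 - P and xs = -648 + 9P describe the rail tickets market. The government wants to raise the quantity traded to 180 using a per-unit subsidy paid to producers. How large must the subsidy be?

Required subsidy s = 40 per unit

At x = 180, invert demand for the buyer price: Pb = (232 − 180)/1 = 52; invert supply for the seller price: Ps = (180 − (-648))/9 = 92.
The subsidy must fill the gap: s = Ps − Pb = 92 − 52 = 40.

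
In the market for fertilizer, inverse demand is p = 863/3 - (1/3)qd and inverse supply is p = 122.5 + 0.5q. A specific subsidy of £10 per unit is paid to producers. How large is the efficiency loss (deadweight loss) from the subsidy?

Deadweight loss = £60

Pre-subsidy: 863/3 - (1/3)q = 122.5 + 0.5q gives q* = 198.2 and p* = 221.6.
With the subsidy, sellers receive ps = pb + 10 for each unit, where pb is the price buyers pay.
On the curves, pb = 863/3 - (1/3)q and ps = 122.5 + 0.5q; the wedge ps − pb = 10 gives 122.5 + 0.5q − (863/3 - (1/3)q) = 10, so q' = 210.2.
Then pb = 863/3 − (1/3)·210.2 = 217.6 and ps = 122.5 + 0.5·210.2 = 227.6.
The subsidy expands output by 210.2 − 198.2 = 12 past the efficient level; on those units the gap between marginal cost and willingness to pay runs from 0 up to 10.
DWL = ½ × 10 × 12 = 60.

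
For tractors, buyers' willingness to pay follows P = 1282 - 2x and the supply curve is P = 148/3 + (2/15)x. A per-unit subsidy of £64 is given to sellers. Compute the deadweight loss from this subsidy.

Deadweight loss = £960

Pre-subsidy: 1282 - 2x = 148/3 + (2/15)x gives x* = 577.8125 and P* = 126.375.
With the subsidy, sellers receive Ps = Pb + 64 for each unit, where Pb is the price buyers pay.
On the curves, Pb = 1282 - 2x and Ps = 148/3 + (2/15)x; the wedge Ps − Pb = 64 gives 148/3 + (2/15)x − (1282 - 2x) = 64, so x' = 607.8125.
Then Pb = 1282 − 2·607.8125 = 66.375 and Ps = 148/3 + (2/15)·607.8125 = 130.375.
The subsidy expands output by 607.8125 − 577.8125 = 30 past the efficient level; on those units the gap between marginal cost and willingness to pay runs from 0 up to 64.
DWL = ½ × 64 × 30 = 960.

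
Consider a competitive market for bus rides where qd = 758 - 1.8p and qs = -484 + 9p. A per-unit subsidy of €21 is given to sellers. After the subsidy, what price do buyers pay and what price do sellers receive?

Pre-subsidy: 758 - 1.8p = -484 + 9p gives p* = 115, q* = 551.
With the subsidy, sellers receive ps = pb + 21 for each unit, where pb is the price buyers pay.
Supply in terms of pb becomes qs = -484 + 9(pb + 21) = -295 + 9pb. Setting this equal to demand: 758 - 1.8pb = -295 + 9pb, so pb = 97.5.
Sellers receive ps = 97.5 + 21 = 118.5; q' = 758 − 1.8·97.5 = 582.5.

Buyers pay €97.5; sellers receive €118.5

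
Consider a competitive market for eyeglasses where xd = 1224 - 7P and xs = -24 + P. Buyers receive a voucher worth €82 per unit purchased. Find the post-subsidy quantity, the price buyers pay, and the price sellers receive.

Pre-subsidy: 1224 - 7P = -24 + P gives P* = 156, x* = 132.
With the rebate, buyers effectively pay Pb = Ps − 82, where Ps is the price sellers receive.
Demand in terms of Ps becomes xd = 1224 − 7(Ps − 82) = 1798 - 7Ps. Setting this equal to supply: 1798 - 7Ps = -24 + Ps, so Ps = 227.75.
Buyers pay Pb = 227.75 − 82 = 145.75; x' = -24 + 1·227.75 = 203.75.

x' = 203.75; buyers pay €145.75; sellers receive €227.75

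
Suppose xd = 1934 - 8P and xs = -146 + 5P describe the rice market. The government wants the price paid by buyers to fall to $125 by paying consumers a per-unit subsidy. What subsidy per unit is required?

Required subsidy s = $91 per unit

At a buyer price of 125, quantity demanded is 1934 − 8·125 = 934.
Sellers supply 934 only when they receive Ps with -146 + 5·Ps = 934, i.e. Ps = 216.
s = Ps − Pb = 216 − 125 = 91.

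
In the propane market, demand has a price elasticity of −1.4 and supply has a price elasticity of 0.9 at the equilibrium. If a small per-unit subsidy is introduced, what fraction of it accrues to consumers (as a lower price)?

Consumer share = 9/23

For a small subsidy around the equilibrium, the benefit split depends on the relative slopes, which at a point are proportional to the elasticities.
Buyer share = εs/(εs + |εd|) = 0.9/(0.9 + 1.4) = 9/23; seller share = |εd|/(εs + |εd|) = 14/23.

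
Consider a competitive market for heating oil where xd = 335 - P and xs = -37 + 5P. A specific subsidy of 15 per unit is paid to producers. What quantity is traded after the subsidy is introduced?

x' = 285.5

Pre-subsidy: 335 - P = -37 + 5P gives P* = 62, x* = 273.
With the subsidy, sellers receive Ps = Pb + 15 for each unit, where Pb is the price buyers pay.
Supply in terms of Pb becomes xs = -37 + 5(Pb + 15) = 38 + 5Pb. Setting this equal to demand: 335 - Pb = 38 + 5Pb, so Pb = 49.5.
Sellers receive Ps = 49.5 + 15 = 64.5; x' = 335 − 1·49.5 = 285.5.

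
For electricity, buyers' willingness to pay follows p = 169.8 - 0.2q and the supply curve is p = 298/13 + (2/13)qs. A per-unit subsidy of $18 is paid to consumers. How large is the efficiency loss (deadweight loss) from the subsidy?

Pre-subsidy: 169.8 - 0.2q = 298/13 + (2/13)q gives q* = 9547/23 and p* = 1996/23.
With the rebate, buyers effectively pay pb = ps − 18, where ps is the price sellers receive.
On the curves, pb = 169.8 - 0.2q and ps = 298/13 + (2/13)q; the wedge ps − pb = 18 gives 298/13 + (2/13)q − (169.8 - 0.2q) = 18, so q' = 10717/23.
Then pb = 169.8 − 0.2·(10717/23) = 1762/23 and ps = 298/13 + (2/13)·(10717/23) = 2176/23.
The subsidy expands output by 10717/23 − 9547/23 = 1170/23 past the efficient level; on those units the gap between marginal cost and willingness to pay runs from 0 up to 18.
DWL = ½ × 18 × 1170/23 = 10530/23.

Deadweight loss = 10530/23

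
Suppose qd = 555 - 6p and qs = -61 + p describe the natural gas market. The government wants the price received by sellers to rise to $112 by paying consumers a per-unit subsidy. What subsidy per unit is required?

At a seller price of 112, quantity supplied is -61 + 1·112 = 51.
Buyers absorb 51 only when they pay pb with 555 − 6·pb = 51, i.e. pb = 84.
s = ps − pb = 112 − 84 = 28.

Required subsidy s = $28 per unit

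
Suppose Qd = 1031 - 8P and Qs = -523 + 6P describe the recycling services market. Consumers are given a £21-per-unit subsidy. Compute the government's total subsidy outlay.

Pre-subsidy: 1031 - 8P = -523 + 6P gives P* = 111, Q* = 143.
With the rebate, buyers effectively pay Pb = Ps − 21, where Ps is the price sellers receive.
Demand in terms of Ps becomes Qd = 1031 − 8(Ps − 21) = 1199 - 8Ps. Setting this equal to supply: 1199 - 8Ps = -523 + 6Ps, so Ps = 123.
Buyers pay Pb = 123 − 21 = 102; Q' = -523 + 6·123 = 215.
Government outlay = subsidy × quantity = 21 × 215 = 4515.

Government cost = £4515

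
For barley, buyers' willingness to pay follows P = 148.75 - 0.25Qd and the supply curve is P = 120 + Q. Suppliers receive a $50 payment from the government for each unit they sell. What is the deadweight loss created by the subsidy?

Pre-subsidy: 148.75 - 0.25Q = 120 + Q gives Q* = 23 and P* = 143.
With the subsidy, sellers receive Ps = Pb + 50 for each unit, where Pb is the price buyers pay.
On the curves, Pb = 148.75 - 0.25Q and Ps = 120 + Q; the wedge Ps − Pb = 50 gives 120 + Q − (148.75 - 0.25Q) = 50, so Q' = 63.
Then Pb = 148.75 − 0.25·63 = 133 and Ps = 120 + 1·63 = 183.
The subsidy expands output by 63 − 23 = 40 past the efficient level; on those units the gap between marginal cost and willingness to pay runs from 0 up to 50.
DWL = ½ × 50 × 40 = 1000.

Deadweight loss = $1000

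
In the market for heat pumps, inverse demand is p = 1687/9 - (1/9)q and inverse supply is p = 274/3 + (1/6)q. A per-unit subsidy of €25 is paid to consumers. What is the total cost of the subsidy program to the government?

Government cost = €10900

Pre-subsidy: 1687/9 - (1/9)q = 274/3 + (1/6)q gives q* = 346 and p* = 149.
With the rebate, buyers effectively pay pb = ps − 25, where ps is the price sellers receive.
On the curves, pb = 1687/9 - (1/9)q and ps = 274/3 + (1/6)q; the wedge ps − pb = 25 gives 274/3 + (1/6)q − (1687/9 - (1/9)q) = 25, so q' = 436.
Then pb = 1687/9 − (1/9)·436 = 139 and ps = 274/3 + (1/6)·436 = 164.
Government outlay = subsidy × quantity = 25 × 436 = 10900.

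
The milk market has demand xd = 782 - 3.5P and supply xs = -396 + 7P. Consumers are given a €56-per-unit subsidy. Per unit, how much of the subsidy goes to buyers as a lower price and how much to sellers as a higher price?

Pre-subsidy: 782 - 3.5P = -396 + 7P gives P* = 2356/21, x* = 1168/3.
With the rebate, buyers effectively pay Pb = Ps − 56, where Ps is the price sellers receive.
Demand in terms of Ps becomes xd = 782 − 3.5(Ps − 56) = 978 - 3.5Ps. Setting this equal to supply: 978 - 3.5Ps = -396 + 7Ps, so Ps = 916/7.
Buyers pay Pb = 916/7 − 56 = 524/7; x' = -396 + 7·(916/7) = 520.
Buyers' price falls by P* − Pb = 2356/21 − 524/7 = 112/3; sellers' price rises by Ps − P* = 916/7 − 2356/21 = 56/3.

Buyers gain 112/3 per unit; sellers gain 56/3 per unit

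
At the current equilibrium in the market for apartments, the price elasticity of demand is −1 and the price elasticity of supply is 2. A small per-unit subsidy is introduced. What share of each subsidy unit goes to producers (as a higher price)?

For a small subsidy around the equilibrium, the benefit split depends on the relative slopes, which at a point are proportional to the elasticities.
Buyer share = εs/(εs + |εd|) = 2/(2 + 1) = 2/3; seller share = |εd|/(εs + |εd|) = 1/3.
So producers capture 1/3 of the subsidy.

Producer share = 1/3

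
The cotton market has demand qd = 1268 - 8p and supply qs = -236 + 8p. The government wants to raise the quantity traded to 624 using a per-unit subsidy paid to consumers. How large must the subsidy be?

Required subsidy s = 27 per unit

At q = 624, invert demand for the buyer price: pb = (1268 − 624)/8 = 80.5; invert supply for the seller price: ps = (624 − (-236))/8 = 107.5.
The subsidy must fill the gap: s = ps − pb = 107.5 − 80.5 = 27.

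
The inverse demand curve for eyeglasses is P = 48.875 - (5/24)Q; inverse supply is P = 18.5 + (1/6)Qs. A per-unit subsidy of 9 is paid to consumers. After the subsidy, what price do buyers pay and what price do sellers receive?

Buyers pay 27; sellers receive 36

Pre-subsidy: 48.875 - (5/24)Q = 18.5 + (1/6)Q gives Q* = 81 and P* = 32.
With the rebate, buyers effectively pay Pb = Ps − 9, where Ps is the price sellers receive.
On the curves, Pb = 48.875 - (5/24)Q and Ps = 18.5 + (1/6)Q; the wedge Ps − Pb = 9 gives 18.5 + (1/6)Q − (48.875 - (5/24)Q) = 9, so Q' = 105.
Then Pb = 48.875 − (5/24)·105 = 27 and Ps = 18.5 + (1/6)·105 = 36.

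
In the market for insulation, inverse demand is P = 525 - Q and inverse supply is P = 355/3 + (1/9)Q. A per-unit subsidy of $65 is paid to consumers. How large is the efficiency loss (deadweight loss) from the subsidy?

Deadweight loss = $1901.25

Pre-subsidy: 525 - Q = 355/3 + (1/9)Q gives Q* = 366 and P* = 159.
With the rebate, buyers effectively pay Pb = Ps − 65, where Ps is the price sellers receive.
On the curves, Pb = 525 - Q and Ps = 355/3 + (1/9)Q; the wedge Ps − Pb = 65 gives 355/3 + (1/9)Q − (525 - Q) = 65, so Q' = 424.5.
Then Pb = 525 − 1·424.5 = 100.5 and Ps = 355/3 + (1/9)·424.5 = 165.5.
The subsidy expands output by 424.5 − 366 = 58.5 past the efficient level; on those units the gap between marginal cost and willingness to pay runs from 0 up to 65.
DWL = ½ × 65 × 58.5 = 1901.25.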